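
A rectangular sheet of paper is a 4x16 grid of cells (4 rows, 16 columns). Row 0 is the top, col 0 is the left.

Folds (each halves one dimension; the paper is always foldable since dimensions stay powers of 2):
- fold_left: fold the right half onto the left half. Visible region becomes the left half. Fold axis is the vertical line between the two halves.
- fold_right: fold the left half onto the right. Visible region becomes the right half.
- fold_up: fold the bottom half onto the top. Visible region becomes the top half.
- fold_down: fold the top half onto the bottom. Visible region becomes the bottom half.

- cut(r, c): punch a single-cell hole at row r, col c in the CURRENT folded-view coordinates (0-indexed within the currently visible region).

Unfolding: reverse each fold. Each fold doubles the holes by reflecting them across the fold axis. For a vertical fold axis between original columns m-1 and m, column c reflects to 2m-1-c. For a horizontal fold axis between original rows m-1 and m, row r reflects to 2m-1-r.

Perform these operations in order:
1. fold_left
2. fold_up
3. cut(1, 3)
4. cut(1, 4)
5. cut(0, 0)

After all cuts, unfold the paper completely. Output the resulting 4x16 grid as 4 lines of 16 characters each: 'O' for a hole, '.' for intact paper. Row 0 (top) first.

Answer: O..............O
...OO......OO...
...OO......OO...
O..............O

Derivation:
Op 1 fold_left: fold axis v@8; visible region now rows[0,4) x cols[0,8) = 4x8
Op 2 fold_up: fold axis h@2; visible region now rows[0,2) x cols[0,8) = 2x8
Op 3 cut(1, 3): punch at orig (1,3); cuts so far [(1, 3)]; region rows[0,2) x cols[0,8) = 2x8
Op 4 cut(1, 4): punch at orig (1,4); cuts so far [(1, 3), (1, 4)]; region rows[0,2) x cols[0,8) = 2x8
Op 5 cut(0, 0): punch at orig (0,0); cuts so far [(0, 0), (1, 3), (1, 4)]; region rows[0,2) x cols[0,8) = 2x8
Unfold 1 (reflect across h@2): 6 holes -> [(0, 0), (1, 3), (1, 4), (2, 3), (2, 4), (3, 0)]
Unfold 2 (reflect across v@8): 12 holes -> [(0, 0), (0, 15), (1, 3), (1, 4), (1, 11), (1, 12), (2, 3), (2, 4), (2, 11), (2, 12), (3, 0), (3, 15)]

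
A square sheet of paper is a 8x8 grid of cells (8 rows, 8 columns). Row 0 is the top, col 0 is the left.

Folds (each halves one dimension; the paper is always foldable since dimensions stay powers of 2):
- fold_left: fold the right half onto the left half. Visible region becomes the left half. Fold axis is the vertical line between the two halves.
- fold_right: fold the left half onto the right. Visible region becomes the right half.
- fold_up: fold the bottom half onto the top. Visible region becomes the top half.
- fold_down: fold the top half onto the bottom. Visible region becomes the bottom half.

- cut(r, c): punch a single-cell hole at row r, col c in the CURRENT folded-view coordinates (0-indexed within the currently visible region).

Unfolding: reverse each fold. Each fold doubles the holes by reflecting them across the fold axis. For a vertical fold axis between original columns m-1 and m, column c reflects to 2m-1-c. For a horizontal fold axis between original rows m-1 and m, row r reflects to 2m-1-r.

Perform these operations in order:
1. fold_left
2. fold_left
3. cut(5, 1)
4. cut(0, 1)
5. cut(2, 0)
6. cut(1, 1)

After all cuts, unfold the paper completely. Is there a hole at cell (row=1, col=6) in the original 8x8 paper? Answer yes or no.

Op 1 fold_left: fold axis v@4; visible region now rows[0,8) x cols[0,4) = 8x4
Op 2 fold_left: fold axis v@2; visible region now rows[0,8) x cols[0,2) = 8x2
Op 3 cut(5, 1): punch at orig (5,1); cuts so far [(5, 1)]; region rows[0,8) x cols[0,2) = 8x2
Op 4 cut(0, 1): punch at orig (0,1); cuts so far [(0, 1), (5, 1)]; region rows[0,8) x cols[0,2) = 8x2
Op 5 cut(2, 0): punch at orig (2,0); cuts so far [(0, 1), (2, 0), (5, 1)]; region rows[0,8) x cols[0,2) = 8x2
Op 6 cut(1, 1): punch at orig (1,1); cuts so far [(0, 1), (1, 1), (2, 0), (5, 1)]; region rows[0,8) x cols[0,2) = 8x2
Unfold 1 (reflect across v@2): 8 holes -> [(0, 1), (0, 2), (1, 1), (1, 2), (2, 0), (2, 3), (5, 1), (5, 2)]
Unfold 2 (reflect across v@4): 16 holes -> [(0, 1), (0, 2), (0, 5), (0, 6), (1, 1), (1, 2), (1, 5), (1, 6), (2, 0), (2, 3), (2, 4), (2, 7), (5, 1), (5, 2), (5, 5), (5, 6)]
Holes: [(0, 1), (0, 2), (0, 5), (0, 6), (1, 1), (1, 2), (1, 5), (1, 6), (2, 0), (2, 3), (2, 4), (2, 7), (5, 1), (5, 2), (5, 5), (5, 6)]

Answer: yes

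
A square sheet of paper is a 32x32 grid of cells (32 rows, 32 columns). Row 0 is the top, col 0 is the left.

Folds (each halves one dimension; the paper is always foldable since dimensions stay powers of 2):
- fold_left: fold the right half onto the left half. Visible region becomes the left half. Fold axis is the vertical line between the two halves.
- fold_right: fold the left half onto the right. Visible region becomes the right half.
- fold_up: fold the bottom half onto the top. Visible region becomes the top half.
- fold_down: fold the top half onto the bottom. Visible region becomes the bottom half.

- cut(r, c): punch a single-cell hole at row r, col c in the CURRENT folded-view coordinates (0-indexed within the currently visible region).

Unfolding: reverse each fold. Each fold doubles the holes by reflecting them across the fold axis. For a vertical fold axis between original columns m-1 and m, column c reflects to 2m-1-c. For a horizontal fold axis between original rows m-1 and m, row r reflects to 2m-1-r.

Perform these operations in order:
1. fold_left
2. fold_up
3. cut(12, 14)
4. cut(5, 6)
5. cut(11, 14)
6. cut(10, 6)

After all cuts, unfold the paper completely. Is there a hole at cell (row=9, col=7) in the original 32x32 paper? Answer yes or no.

Op 1 fold_left: fold axis v@16; visible region now rows[0,32) x cols[0,16) = 32x16
Op 2 fold_up: fold axis h@16; visible region now rows[0,16) x cols[0,16) = 16x16
Op 3 cut(12, 14): punch at orig (12,14); cuts so far [(12, 14)]; region rows[0,16) x cols[0,16) = 16x16
Op 4 cut(5, 6): punch at orig (5,6); cuts so far [(5, 6), (12, 14)]; region rows[0,16) x cols[0,16) = 16x16
Op 5 cut(11, 14): punch at orig (11,14); cuts so far [(5, 6), (11, 14), (12, 14)]; region rows[0,16) x cols[0,16) = 16x16
Op 6 cut(10, 6): punch at orig (10,6); cuts so far [(5, 6), (10, 6), (11, 14), (12, 14)]; region rows[0,16) x cols[0,16) = 16x16
Unfold 1 (reflect across h@16): 8 holes -> [(5, 6), (10, 6), (11, 14), (12, 14), (19, 14), (20, 14), (21, 6), (26, 6)]
Unfold 2 (reflect across v@16): 16 holes -> [(5, 6), (5, 25), (10, 6), (10, 25), (11, 14), (11, 17), (12, 14), (12, 17), (19, 14), (19, 17), (20, 14), (20, 17), (21, 6), (21, 25), (26, 6), (26, 25)]
Holes: [(5, 6), (5, 25), (10, 6), (10, 25), (11, 14), (11, 17), (12, 14), (12, 17), (19, 14), (19, 17), (20, 14), (20, 17), (21, 6), (21, 25), (26, 6), (26, 25)]

Answer: no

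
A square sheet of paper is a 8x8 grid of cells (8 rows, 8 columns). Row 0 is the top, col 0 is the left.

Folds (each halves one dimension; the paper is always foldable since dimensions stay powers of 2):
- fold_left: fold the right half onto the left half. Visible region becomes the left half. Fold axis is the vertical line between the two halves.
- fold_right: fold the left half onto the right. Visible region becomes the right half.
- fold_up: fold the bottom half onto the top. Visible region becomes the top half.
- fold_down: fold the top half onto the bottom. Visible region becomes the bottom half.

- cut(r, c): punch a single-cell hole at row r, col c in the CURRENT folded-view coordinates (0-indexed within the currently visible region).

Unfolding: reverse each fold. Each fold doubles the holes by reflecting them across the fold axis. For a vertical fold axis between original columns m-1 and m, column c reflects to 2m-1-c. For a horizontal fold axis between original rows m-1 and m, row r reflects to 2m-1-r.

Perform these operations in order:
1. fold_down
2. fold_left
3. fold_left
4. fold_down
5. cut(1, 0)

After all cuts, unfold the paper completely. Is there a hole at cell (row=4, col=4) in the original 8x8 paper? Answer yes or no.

Op 1 fold_down: fold axis h@4; visible region now rows[4,8) x cols[0,8) = 4x8
Op 2 fold_left: fold axis v@4; visible region now rows[4,8) x cols[0,4) = 4x4
Op 3 fold_left: fold axis v@2; visible region now rows[4,8) x cols[0,2) = 4x2
Op 4 fold_down: fold axis h@6; visible region now rows[6,8) x cols[0,2) = 2x2
Op 5 cut(1, 0): punch at orig (7,0); cuts so far [(7, 0)]; region rows[6,8) x cols[0,2) = 2x2
Unfold 1 (reflect across h@6): 2 holes -> [(4, 0), (7, 0)]
Unfold 2 (reflect across v@2): 4 holes -> [(4, 0), (4, 3), (7, 0), (7, 3)]
Unfold 3 (reflect across v@4): 8 holes -> [(4, 0), (4, 3), (4, 4), (4, 7), (7, 0), (7, 3), (7, 4), (7, 7)]
Unfold 4 (reflect across h@4): 16 holes -> [(0, 0), (0, 3), (0, 4), (0, 7), (3, 0), (3, 3), (3, 4), (3, 7), (4, 0), (4, 3), (4, 4), (4, 7), (7, 0), (7, 3), (7, 4), (7, 7)]
Holes: [(0, 0), (0, 3), (0, 4), (0, 7), (3, 0), (3, 3), (3, 4), (3, 7), (4, 0), (4, 3), (4, 4), (4, 7), (7, 0), (7, 3), (7, 4), (7, 7)]

Answer: yes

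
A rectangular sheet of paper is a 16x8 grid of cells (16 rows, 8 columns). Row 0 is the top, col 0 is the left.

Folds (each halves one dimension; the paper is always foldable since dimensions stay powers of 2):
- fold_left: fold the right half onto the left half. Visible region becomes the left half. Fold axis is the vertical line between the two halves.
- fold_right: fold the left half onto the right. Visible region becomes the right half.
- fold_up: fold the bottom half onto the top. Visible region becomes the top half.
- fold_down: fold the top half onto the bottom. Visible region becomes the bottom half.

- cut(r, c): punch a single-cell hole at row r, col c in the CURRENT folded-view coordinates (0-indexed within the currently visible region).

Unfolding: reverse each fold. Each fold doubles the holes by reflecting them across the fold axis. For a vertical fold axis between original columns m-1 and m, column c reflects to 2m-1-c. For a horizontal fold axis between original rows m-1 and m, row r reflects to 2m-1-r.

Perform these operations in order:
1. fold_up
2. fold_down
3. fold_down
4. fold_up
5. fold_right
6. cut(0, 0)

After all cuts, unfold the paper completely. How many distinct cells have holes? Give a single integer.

Op 1 fold_up: fold axis h@8; visible region now rows[0,8) x cols[0,8) = 8x8
Op 2 fold_down: fold axis h@4; visible region now rows[4,8) x cols[0,8) = 4x8
Op 3 fold_down: fold axis h@6; visible region now rows[6,8) x cols[0,8) = 2x8
Op 4 fold_up: fold axis h@7; visible region now rows[6,7) x cols[0,8) = 1x8
Op 5 fold_right: fold axis v@4; visible region now rows[6,7) x cols[4,8) = 1x4
Op 6 cut(0, 0): punch at orig (6,4); cuts so far [(6, 4)]; region rows[6,7) x cols[4,8) = 1x4
Unfold 1 (reflect across v@4): 2 holes -> [(6, 3), (6, 4)]
Unfold 2 (reflect across h@7): 4 holes -> [(6, 3), (6, 4), (7, 3), (7, 4)]
Unfold 3 (reflect across h@6): 8 holes -> [(4, 3), (4, 4), (5, 3), (5, 4), (6, 3), (6, 4), (7, 3), (7, 4)]
Unfold 4 (reflect across h@4): 16 holes -> [(0, 3), (0, 4), (1, 3), (1, 4), (2, 3), (2, 4), (3, 3), (3, 4), (4, 3), (4, 4), (5, 3), (5, 4), (6, 3), (6, 4), (7, 3), (7, 4)]
Unfold 5 (reflect across h@8): 32 holes -> [(0, 3), (0, 4), (1, 3), (1, 4), (2, 3), (2, 4), (3, 3), (3, 4), (4, 3), (4, 4), (5, 3), (5, 4), (6, 3), (6, 4), (7, 3), (7, 4), (8, 3), (8, 4), (9, 3), (9, 4), (10, 3), (10, 4), (11, 3), (11, 4), (12, 3), (12, 4), (13, 3), (13, 4), (14, 3), (14, 4), (15, 3), (15, 4)]

Answer: 32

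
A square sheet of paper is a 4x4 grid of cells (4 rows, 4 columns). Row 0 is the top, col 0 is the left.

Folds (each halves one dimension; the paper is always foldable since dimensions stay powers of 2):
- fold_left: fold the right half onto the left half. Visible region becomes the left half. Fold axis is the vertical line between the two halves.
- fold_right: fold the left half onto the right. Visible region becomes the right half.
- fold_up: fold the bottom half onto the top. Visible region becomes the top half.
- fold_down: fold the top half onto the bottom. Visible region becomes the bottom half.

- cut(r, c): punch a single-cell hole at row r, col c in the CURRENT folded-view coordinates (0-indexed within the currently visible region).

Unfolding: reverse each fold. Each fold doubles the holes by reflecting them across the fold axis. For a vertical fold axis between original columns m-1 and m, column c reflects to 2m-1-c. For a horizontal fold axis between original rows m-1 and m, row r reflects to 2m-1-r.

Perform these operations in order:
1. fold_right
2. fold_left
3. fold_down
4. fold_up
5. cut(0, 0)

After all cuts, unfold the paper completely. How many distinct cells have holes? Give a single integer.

Answer: 16

Derivation:
Op 1 fold_right: fold axis v@2; visible region now rows[0,4) x cols[2,4) = 4x2
Op 2 fold_left: fold axis v@3; visible region now rows[0,4) x cols[2,3) = 4x1
Op 3 fold_down: fold axis h@2; visible region now rows[2,4) x cols[2,3) = 2x1
Op 4 fold_up: fold axis h@3; visible region now rows[2,3) x cols[2,3) = 1x1
Op 5 cut(0, 0): punch at orig (2,2); cuts so far [(2, 2)]; region rows[2,3) x cols[2,3) = 1x1
Unfold 1 (reflect across h@3): 2 holes -> [(2, 2), (3, 2)]
Unfold 2 (reflect across h@2): 4 holes -> [(0, 2), (1, 2), (2, 2), (3, 2)]
Unfold 3 (reflect across v@3): 8 holes -> [(0, 2), (0, 3), (1, 2), (1, 3), (2, 2), (2, 3), (3, 2), (3, 3)]
Unfold 4 (reflect across v@2): 16 holes -> [(0, 0), (0, 1), (0, 2), (0, 3), (1, 0), (1, 1), (1, 2), (1, 3), (2, 0), (2, 1), (2, 2), (2, 3), (3, 0), (3, 1), (3, 2), (3, 3)]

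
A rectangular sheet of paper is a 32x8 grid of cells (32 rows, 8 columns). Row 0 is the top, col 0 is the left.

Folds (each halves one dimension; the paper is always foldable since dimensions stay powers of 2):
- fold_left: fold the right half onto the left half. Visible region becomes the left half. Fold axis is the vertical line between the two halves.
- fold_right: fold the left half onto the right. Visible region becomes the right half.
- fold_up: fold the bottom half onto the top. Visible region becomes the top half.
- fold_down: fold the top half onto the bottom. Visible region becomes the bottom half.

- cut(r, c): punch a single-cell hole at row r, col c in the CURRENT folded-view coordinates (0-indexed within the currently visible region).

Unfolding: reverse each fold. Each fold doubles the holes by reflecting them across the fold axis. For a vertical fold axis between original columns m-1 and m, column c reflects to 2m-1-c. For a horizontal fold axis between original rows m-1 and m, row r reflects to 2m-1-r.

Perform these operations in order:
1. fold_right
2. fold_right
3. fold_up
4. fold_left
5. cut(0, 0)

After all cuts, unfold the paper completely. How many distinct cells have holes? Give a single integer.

Answer: 16

Derivation:
Op 1 fold_right: fold axis v@4; visible region now rows[0,32) x cols[4,8) = 32x4
Op 2 fold_right: fold axis v@6; visible region now rows[0,32) x cols[6,8) = 32x2
Op 3 fold_up: fold axis h@16; visible region now rows[0,16) x cols[6,8) = 16x2
Op 4 fold_left: fold axis v@7; visible region now rows[0,16) x cols[6,7) = 16x1
Op 5 cut(0, 0): punch at orig (0,6); cuts so far [(0, 6)]; region rows[0,16) x cols[6,7) = 16x1
Unfold 1 (reflect across v@7): 2 holes -> [(0, 6), (0, 7)]
Unfold 2 (reflect across h@16): 4 holes -> [(0, 6), (0, 7), (31, 6), (31, 7)]
Unfold 3 (reflect across v@6): 8 holes -> [(0, 4), (0, 5), (0, 6), (0, 7), (31, 4), (31, 5), (31, 6), (31, 7)]
Unfold 4 (reflect across v@4): 16 holes -> [(0, 0), (0, 1), (0, 2), (0, 3), (0, 4), (0, 5), (0, 6), (0, 7), (31, 0), (31, 1), (31, 2), (31, 3), (31, 4), (31, 5), (31, 6), (31, 7)]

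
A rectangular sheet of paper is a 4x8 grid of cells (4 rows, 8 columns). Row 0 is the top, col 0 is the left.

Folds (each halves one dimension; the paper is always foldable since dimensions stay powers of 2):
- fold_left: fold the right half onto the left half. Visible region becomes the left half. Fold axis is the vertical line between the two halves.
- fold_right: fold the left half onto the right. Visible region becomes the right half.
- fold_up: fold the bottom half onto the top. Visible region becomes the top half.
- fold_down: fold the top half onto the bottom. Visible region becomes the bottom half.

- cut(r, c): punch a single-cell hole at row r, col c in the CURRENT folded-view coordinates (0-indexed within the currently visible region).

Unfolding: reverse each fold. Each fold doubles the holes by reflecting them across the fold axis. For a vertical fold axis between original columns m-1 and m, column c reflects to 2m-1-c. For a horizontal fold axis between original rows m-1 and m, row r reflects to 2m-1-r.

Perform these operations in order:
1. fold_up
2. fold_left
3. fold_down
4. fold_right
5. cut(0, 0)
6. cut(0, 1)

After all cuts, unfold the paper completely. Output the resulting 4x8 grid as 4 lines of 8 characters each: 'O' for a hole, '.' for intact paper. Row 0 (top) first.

Op 1 fold_up: fold axis h@2; visible region now rows[0,2) x cols[0,8) = 2x8
Op 2 fold_left: fold axis v@4; visible region now rows[0,2) x cols[0,4) = 2x4
Op 3 fold_down: fold axis h@1; visible region now rows[1,2) x cols[0,4) = 1x4
Op 4 fold_right: fold axis v@2; visible region now rows[1,2) x cols[2,4) = 1x2
Op 5 cut(0, 0): punch at orig (1,2); cuts so far [(1, 2)]; region rows[1,2) x cols[2,4) = 1x2
Op 6 cut(0, 1): punch at orig (1,3); cuts so far [(1, 2), (1, 3)]; region rows[1,2) x cols[2,4) = 1x2
Unfold 1 (reflect across v@2): 4 holes -> [(1, 0), (1, 1), (1, 2), (1, 3)]
Unfold 2 (reflect across h@1): 8 holes -> [(0, 0), (0, 1), (0, 2), (0, 3), (1, 0), (1, 1), (1, 2), (1, 3)]
Unfold 3 (reflect across v@4): 16 holes -> [(0, 0), (0, 1), (0, 2), (0, 3), (0, 4), (0, 5), (0, 6), (0, 7), (1, 0), (1, 1), (1, 2), (1, 3), (1, 4), (1, 5), (1, 6), (1, 7)]
Unfold 4 (reflect across h@2): 32 holes -> [(0, 0), (0, 1), (0, 2), (0, 3), (0, 4), (0, 5), (0, 6), (0, 7), (1, 0), (1, 1), (1, 2), (1, 3), (1, 4), (1, 5), (1, 6), (1, 7), (2, 0), (2, 1), (2, 2), (2, 3), (2, 4), (2, 5), (2, 6), (2, 7), (3, 0), (3, 1), (3, 2), (3, 3), (3, 4), (3, 5), (3, 6), (3, 7)]

Answer: OOOOOOOO
OOOOOOOO
OOOOOOOO
OOOOOOOO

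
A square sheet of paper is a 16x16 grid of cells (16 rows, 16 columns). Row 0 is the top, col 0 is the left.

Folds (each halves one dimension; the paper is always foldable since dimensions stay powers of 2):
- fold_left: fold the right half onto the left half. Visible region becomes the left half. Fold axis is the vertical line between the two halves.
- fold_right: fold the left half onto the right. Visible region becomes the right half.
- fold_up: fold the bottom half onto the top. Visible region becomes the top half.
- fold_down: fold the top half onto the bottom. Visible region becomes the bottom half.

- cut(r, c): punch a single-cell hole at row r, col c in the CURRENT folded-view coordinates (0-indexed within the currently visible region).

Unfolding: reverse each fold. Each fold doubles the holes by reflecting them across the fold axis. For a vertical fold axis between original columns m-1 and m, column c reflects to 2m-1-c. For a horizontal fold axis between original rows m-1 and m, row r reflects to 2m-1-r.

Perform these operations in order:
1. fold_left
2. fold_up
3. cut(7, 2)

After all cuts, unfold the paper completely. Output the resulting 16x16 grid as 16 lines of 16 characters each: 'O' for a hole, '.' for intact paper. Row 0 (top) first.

Answer: ................
................
................
................
................
................
................
..O..........O..
..O..........O..
................
................
................
................
................
................
................

Derivation:
Op 1 fold_left: fold axis v@8; visible region now rows[0,16) x cols[0,8) = 16x8
Op 2 fold_up: fold axis h@8; visible region now rows[0,8) x cols[0,8) = 8x8
Op 3 cut(7, 2): punch at orig (7,2); cuts so far [(7, 2)]; region rows[0,8) x cols[0,8) = 8x8
Unfold 1 (reflect across h@8): 2 holes -> [(7, 2), (8, 2)]
Unfold 2 (reflect across v@8): 4 holes -> [(7, 2), (7, 13), (8, 2), (8, 13)]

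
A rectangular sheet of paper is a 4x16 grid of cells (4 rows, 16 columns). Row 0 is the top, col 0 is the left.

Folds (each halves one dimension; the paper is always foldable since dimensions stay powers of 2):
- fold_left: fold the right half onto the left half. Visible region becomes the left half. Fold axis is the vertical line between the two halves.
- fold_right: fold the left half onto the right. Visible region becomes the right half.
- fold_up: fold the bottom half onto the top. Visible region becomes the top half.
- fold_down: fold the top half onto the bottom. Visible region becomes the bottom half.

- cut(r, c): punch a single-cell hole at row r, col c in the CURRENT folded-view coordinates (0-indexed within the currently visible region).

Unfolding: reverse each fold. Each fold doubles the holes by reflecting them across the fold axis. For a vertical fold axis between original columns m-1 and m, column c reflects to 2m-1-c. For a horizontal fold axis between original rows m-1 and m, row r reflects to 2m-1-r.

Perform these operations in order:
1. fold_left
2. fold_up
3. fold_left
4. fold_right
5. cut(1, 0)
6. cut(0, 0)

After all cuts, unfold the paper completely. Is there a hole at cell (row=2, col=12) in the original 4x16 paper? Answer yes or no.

Op 1 fold_left: fold axis v@8; visible region now rows[0,4) x cols[0,8) = 4x8
Op 2 fold_up: fold axis h@2; visible region now rows[0,2) x cols[0,8) = 2x8
Op 3 fold_left: fold axis v@4; visible region now rows[0,2) x cols[0,4) = 2x4
Op 4 fold_right: fold axis v@2; visible region now rows[0,2) x cols[2,4) = 2x2
Op 5 cut(1, 0): punch at orig (1,2); cuts so far [(1, 2)]; region rows[0,2) x cols[2,4) = 2x2
Op 6 cut(0, 0): punch at orig (0,2); cuts so far [(0, 2), (1, 2)]; region rows[0,2) x cols[2,4) = 2x2
Unfold 1 (reflect across v@2): 4 holes -> [(0, 1), (0, 2), (1, 1), (1, 2)]
Unfold 2 (reflect across v@4): 8 holes -> [(0, 1), (0, 2), (0, 5), (0, 6), (1, 1), (1, 2), (1, 5), (1, 6)]
Unfold 3 (reflect across h@2): 16 holes -> [(0, 1), (0, 2), (0, 5), (0, 6), (1, 1), (1, 2), (1, 5), (1, 6), (2, 1), (2, 2), (2, 5), (2, 6), (3, 1), (3, 2), (3, 5), (3, 6)]
Unfold 4 (reflect across v@8): 32 holes -> [(0, 1), (0, 2), (0, 5), (0, 6), (0, 9), (0, 10), (0, 13), (0, 14), (1, 1), (1, 2), (1, 5), (1, 6), (1, 9), (1, 10), (1, 13), (1, 14), (2, 1), (2, 2), (2, 5), (2, 6), (2, 9), (2, 10), (2, 13), (2, 14), (3, 1), (3, 2), (3, 5), (3, 6), (3, 9), (3, 10), (3, 13), (3, 14)]
Holes: [(0, 1), (0, 2), (0, 5), (0, 6), (0, 9), (0, 10), (0, 13), (0, 14), (1, 1), (1, 2), (1, 5), (1, 6), (1, 9), (1, 10), (1, 13), (1, 14), (2, 1), (2, 2), (2, 5), (2, 6), (2, 9), (2, 10), (2, 13), (2, 14), (3, 1), (3, 2), (3, 5), (3, 6), (3, 9), (3, 10), (3, 13), (3, 14)]

Answer: no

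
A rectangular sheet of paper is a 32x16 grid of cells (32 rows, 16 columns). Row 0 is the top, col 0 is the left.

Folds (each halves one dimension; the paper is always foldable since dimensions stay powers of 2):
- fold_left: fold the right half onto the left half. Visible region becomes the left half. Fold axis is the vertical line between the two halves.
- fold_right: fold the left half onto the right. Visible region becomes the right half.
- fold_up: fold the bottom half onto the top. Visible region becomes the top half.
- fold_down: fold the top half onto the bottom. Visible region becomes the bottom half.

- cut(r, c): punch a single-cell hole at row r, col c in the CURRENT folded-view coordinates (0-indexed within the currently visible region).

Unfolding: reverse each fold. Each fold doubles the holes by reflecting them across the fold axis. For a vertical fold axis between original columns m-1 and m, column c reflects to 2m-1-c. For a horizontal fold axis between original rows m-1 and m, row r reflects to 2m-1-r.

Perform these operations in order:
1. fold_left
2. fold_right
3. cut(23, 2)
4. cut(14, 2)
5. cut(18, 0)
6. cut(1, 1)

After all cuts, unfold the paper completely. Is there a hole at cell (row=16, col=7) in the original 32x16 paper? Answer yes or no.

Op 1 fold_left: fold axis v@8; visible region now rows[0,32) x cols[0,8) = 32x8
Op 2 fold_right: fold axis v@4; visible region now rows[0,32) x cols[4,8) = 32x4
Op 3 cut(23, 2): punch at orig (23,6); cuts so far [(23, 6)]; region rows[0,32) x cols[4,8) = 32x4
Op 4 cut(14, 2): punch at orig (14,6); cuts so far [(14, 6), (23, 6)]; region rows[0,32) x cols[4,8) = 32x4
Op 5 cut(18, 0): punch at orig (18,4); cuts so far [(14, 6), (18, 4), (23, 6)]; region rows[0,32) x cols[4,8) = 32x4
Op 6 cut(1, 1): punch at orig (1,5); cuts so far [(1, 5), (14, 6), (18, 4), (23, 6)]; region rows[0,32) x cols[4,8) = 32x4
Unfold 1 (reflect across v@4): 8 holes -> [(1, 2), (1, 5), (14, 1), (14, 6), (18, 3), (18, 4), (23, 1), (23, 6)]
Unfold 2 (reflect across v@8): 16 holes -> [(1, 2), (1, 5), (1, 10), (1, 13), (14, 1), (14, 6), (14, 9), (14, 14), (18, 3), (18, 4), (18, 11), (18, 12), (23, 1), (23, 6), (23, 9), (23, 14)]
Holes: [(1, 2), (1, 5), (1, 10), (1, 13), (14, 1), (14, 6), (14, 9), (14, 14), (18, 3), (18, 4), (18, 11), (18, 12), (23, 1), (23, 6), (23, 9), (23, 14)]

Answer: no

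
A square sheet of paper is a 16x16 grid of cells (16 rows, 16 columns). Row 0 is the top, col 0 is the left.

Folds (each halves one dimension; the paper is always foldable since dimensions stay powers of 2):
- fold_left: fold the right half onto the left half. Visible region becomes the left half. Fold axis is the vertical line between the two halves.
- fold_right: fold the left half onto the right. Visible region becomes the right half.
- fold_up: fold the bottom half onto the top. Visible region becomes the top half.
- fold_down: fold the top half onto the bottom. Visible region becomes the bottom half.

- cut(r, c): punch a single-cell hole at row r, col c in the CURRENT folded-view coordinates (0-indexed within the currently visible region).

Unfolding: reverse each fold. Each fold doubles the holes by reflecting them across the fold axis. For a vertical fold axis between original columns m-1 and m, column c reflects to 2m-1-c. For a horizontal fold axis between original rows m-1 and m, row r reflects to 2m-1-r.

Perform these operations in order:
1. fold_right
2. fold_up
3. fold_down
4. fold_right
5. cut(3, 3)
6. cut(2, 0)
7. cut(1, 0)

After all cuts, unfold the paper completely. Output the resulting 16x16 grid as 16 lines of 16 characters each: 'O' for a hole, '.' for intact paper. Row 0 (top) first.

Answer: O......OO......O
...OO......OO...
...OO......OO...
................
................
...OO......OO...
...OO......OO...
O......OO......O
O......OO......O
...OO......OO...
...OO......OO...
................
................
...OO......OO...
...OO......OO...
O......OO......O

Derivation:
Op 1 fold_right: fold axis v@8; visible region now rows[0,16) x cols[8,16) = 16x8
Op 2 fold_up: fold axis h@8; visible region now rows[0,8) x cols[8,16) = 8x8
Op 3 fold_down: fold axis h@4; visible region now rows[4,8) x cols[8,16) = 4x8
Op 4 fold_right: fold axis v@12; visible region now rows[4,8) x cols[12,16) = 4x4
Op 5 cut(3, 3): punch at orig (7,15); cuts so far [(7, 15)]; region rows[4,8) x cols[12,16) = 4x4
Op 6 cut(2, 0): punch at orig (6,12); cuts so far [(6, 12), (7, 15)]; region rows[4,8) x cols[12,16) = 4x4
Op 7 cut(1, 0): punch at orig (5,12); cuts so far [(5, 12), (6, 12), (7, 15)]; region rows[4,8) x cols[12,16) = 4x4
Unfold 1 (reflect across v@12): 6 holes -> [(5, 11), (5, 12), (6, 11), (6, 12), (7, 8), (7, 15)]
Unfold 2 (reflect across h@4): 12 holes -> [(0, 8), (0, 15), (1, 11), (1, 12), (2, 11), (2, 12), (5, 11), (5, 12), (6, 11), (6, 12), (7, 8), (7, 15)]
Unfold 3 (reflect across h@8): 24 holes -> [(0, 8), (0, 15), (1, 11), (1, 12), (2, 11), (2, 12), (5, 11), (5, 12), (6, 11), (6, 12), (7, 8), (7, 15), (8, 8), (8, 15), (9, 11), (9, 12), (10, 11), (10, 12), (13, 11), (13, 12), (14, 11), (14, 12), (15, 8), (15, 15)]
Unfold 4 (reflect across v@8): 48 holes -> [(0, 0), (0, 7), (0, 8), (0, 15), (1, 3), (1, 4), (1, 11), (1, 12), (2, 3), (2, 4), (2, 11), (2, 12), (5, 3), (5, 4), (5, 11), (5, 12), (6, 3), (6, 4), (6, 11), (6, 12), (7, 0), (7, 7), (7, 8), (7, 15), (8, 0), (8, 7), (8, 8), (8, 15), (9, 3), (9, 4), (9, 11), (9, 12), (10, 3), (10, 4), (10, 11), (10, 12), (13, 3), (13, 4), (13, 11), (13, 12), (14, 3), (14, 4), (14, 11), (14, 12), (15, 0), (15, 7), (15, 8), (15, 15)]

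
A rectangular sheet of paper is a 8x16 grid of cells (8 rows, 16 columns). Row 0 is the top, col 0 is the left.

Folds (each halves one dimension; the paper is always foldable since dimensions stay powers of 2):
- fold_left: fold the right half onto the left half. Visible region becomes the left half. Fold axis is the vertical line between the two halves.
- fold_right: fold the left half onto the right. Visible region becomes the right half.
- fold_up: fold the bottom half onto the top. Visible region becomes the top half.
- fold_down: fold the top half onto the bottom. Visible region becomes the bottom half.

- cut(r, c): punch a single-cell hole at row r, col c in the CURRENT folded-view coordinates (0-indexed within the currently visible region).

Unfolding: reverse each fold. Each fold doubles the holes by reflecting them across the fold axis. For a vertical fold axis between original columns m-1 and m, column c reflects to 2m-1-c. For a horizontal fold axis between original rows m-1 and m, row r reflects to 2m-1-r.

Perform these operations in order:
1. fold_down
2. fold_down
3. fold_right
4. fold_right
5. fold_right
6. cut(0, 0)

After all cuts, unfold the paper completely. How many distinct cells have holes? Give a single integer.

Answer: 32

Derivation:
Op 1 fold_down: fold axis h@4; visible region now rows[4,8) x cols[0,16) = 4x16
Op 2 fold_down: fold axis h@6; visible region now rows[6,8) x cols[0,16) = 2x16
Op 3 fold_right: fold axis v@8; visible region now rows[6,8) x cols[8,16) = 2x8
Op 4 fold_right: fold axis v@12; visible region now rows[6,8) x cols[12,16) = 2x4
Op 5 fold_right: fold axis v@14; visible region now rows[6,8) x cols[14,16) = 2x2
Op 6 cut(0, 0): punch at orig (6,14); cuts so far [(6, 14)]; region rows[6,8) x cols[14,16) = 2x2
Unfold 1 (reflect across v@14): 2 holes -> [(6, 13), (6, 14)]
Unfold 2 (reflect across v@12): 4 holes -> [(6, 9), (6, 10), (6, 13), (6, 14)]
Unfold 3 (reflect across v@8): 8 holes -> [(6, 1), (6, 2), (6, 5), (6, 6), (6, 9), (6, 10), (6, 13), (6, 14)]
Unfold 4 (reflect across h@6): 16 holes -> [(5, 1), (5, 2), (5, 5), (5, 6), (5, 9), (5, 10), (5, 13), (5, 14), (6, 1), (6, 2), (6, 5), (6, 6), (6, 9), (6, 10), (6, 13), (6, 14)]
Unfold 5 (reflect across h@4): 32 holes -> [(1, 1), (1, 2), (1, 5), (1, 6), (1, 9), (1, 10), (1, 13), (1, 14), (2, 1), (2, 2), (2, 5), (2, 6), (2, 9), (2, 10), (2, 13), (2, 14), (5, 1), (5, 2), (5, 5), (5, 6), (5, 9), (5, 10), (5, 13), (5, 14), (6, 1), (6, 2), (6, 5), (6, 6), (6, 9), (6, 10), (6, 13), (6, 14)]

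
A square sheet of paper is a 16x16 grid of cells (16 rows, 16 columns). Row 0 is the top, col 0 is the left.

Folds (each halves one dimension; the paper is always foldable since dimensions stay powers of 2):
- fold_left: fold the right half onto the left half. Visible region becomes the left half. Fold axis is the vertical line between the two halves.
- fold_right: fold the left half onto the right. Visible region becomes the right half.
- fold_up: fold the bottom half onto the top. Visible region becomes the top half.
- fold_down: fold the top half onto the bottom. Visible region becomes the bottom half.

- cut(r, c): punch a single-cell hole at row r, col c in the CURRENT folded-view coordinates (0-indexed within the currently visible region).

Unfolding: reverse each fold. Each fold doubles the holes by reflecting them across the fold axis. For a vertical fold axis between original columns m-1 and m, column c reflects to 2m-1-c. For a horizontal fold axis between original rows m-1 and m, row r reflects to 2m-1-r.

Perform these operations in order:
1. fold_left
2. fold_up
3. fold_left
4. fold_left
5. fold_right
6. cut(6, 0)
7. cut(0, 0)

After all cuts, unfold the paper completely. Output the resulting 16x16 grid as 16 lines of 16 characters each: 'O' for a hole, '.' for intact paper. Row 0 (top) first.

Answer: OOOOOOOOOOOOOOOO
................
................
................
................
................
OOOOOOOOOOOOOOOO
................
................
OOOOOOOOOOOOOOOO
................
................
................
................
................
OOOOOOOOOOOOOOOO

Derivation:
Op 1 fold_left: fold axis v@8; visible region now rows[0,16) x cols[0,8) = 16x8
Op 2 fold_up: fold axis h@8; visible region now rows[0,8) x cols[0,8) = 8x8
Op 3 fold_left: fold axis v@4; visible region now rows[0,8) x cols[0,4) = 8x4
Op 4 fold_left: fold axis v@2; visible region now rows[0,8) x cols[0,2) = 8x2
Op 5 fold_right: fold axis v@1; visible region now rows[0,8) x cols[1,2) = 8x1
Op 6 cut(6, 0): punch at orig (6,1); cuts so far [(6, 1)]; region rows[0,8) x cols[1,2) = 8x1
Op 7 cut(0, 0): punch at orig (0,1); cuts so far [(0, 1), (6, 1)]; region rows[0,8) x cols[1,2) = 8x1
Unfold 1 (reflect across v@1): 4 holes -> [(0, 0), (0, 1), (6, 0), (6, 1)]
Unfold 2 (reflect across v@2): 8 holes -> [(0, 0), (0, 1), (0, 2), (0, 3), (6, 0), (6, 1), (6, 2), (6, 3)]
Unfold 3 (reflect across v@4): 16 holes -> [(0, 0), (0, 1), (0, 2), (0, 3), (0, 4), (0, 5), (0, 6), (0, 7), (6, 0), (6, 1), (6, 2), (6, 3), (6, 4), (6, 5), (6, 6), (6, 7)]
Unfold 4 (reflect across h@8): 32 holes -> [(0, 0), (0, 1), (0, 2), (0, 3), (0, 4), (0, 5), (0, 6), (0, 7), (6, 0), (6, 1), (6, 2), (6, 3), (6, 4), (6, 5), (6, 6), (6, 7), (9, 0), (9, 1), (9, 2), (9, 3), (9, 4), (9, 5), (9, 6), (9, 7), (15, 0), (15, 1), (15, 2), (15, 3), (15, 4), (15, 5), (15, 6), (15, 7)]
Unfold 5 (reflect across v@8): 64 holes -> [(0, 0), (0, 1), (0, 2), (0, 3), (0, 4), (0, 5), (0, 6), (0, 7), (0, 8), (0, 9), (0, 10), (0, 11), (0, 12), (0, 13), (0, 14), (0, 15), (6, 0), (6, 1), (6, 2), (6, 3), (6, 4), (6, 5), (6, 6), (6, 7), (6, 8), (6, 9), (6, 10), (6, 11), (6, 12), (6, 13), (6, 14), (6, 15), (9, 0), (9, 1), (9, 2), (9, 3), (9, 4), (9, 5), (9, 6), (9, 7), (9, 8), (9, 9), (9, 10), (9, 11), (9, 12), (9, 13), (9, 14), (9, 15), (15, 0), (15, 1), (15, 2), (15, 3), (15, 4), (15, 5), (15, 6), (15, 7), (15, 8), (15, 9), (15, 10), (15, 11), (15, 12), (15, 13), (15, 14), (15, 15)]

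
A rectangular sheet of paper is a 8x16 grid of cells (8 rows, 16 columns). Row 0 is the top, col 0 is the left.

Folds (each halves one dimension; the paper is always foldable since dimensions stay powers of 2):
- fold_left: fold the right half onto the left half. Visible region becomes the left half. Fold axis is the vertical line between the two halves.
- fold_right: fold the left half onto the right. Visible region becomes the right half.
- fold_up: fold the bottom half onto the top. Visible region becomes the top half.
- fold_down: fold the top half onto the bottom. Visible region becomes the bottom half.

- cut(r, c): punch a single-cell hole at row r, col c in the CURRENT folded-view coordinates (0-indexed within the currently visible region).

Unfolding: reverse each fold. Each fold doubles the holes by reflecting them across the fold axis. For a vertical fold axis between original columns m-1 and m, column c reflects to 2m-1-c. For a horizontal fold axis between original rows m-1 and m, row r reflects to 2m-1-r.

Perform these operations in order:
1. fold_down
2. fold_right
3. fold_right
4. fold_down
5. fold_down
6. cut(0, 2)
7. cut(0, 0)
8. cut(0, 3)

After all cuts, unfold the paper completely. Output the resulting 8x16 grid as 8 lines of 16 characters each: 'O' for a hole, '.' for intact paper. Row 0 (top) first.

Op 1 fold_down: fold axis h@4; visible region now rows[4,8) x cols[0,16) = 4x16
Op 2 fold_right: fold axis v@8; visible region now rows[4,8) x cols[8,16) = 4x8
Op 3 fold_right: fold axis v@12; visible region now rows[4,8) x cols[12,16) = 4x4
Op 4 fold_down: fold axis h@6; visible region now rows[6,8) x cols[12,16) = 2x4
Op 5 fold_down: fold axis h@7; visible region now rows[7,8) x cols[12,16) = 1x4
Op 6 cut(0, 2): punch at orig (7,14); cuts so far [(7, 14)]; region rows[7,8) x cols[12,16) = 1x4
Op 7 cut(0, 0): punch at orig (7,12); cuts so far [(7, 12), (7, 14)]; region rows[7,8) x cols[12,16) = 1x4
Op 8 cut(0, 3): punch at orig (7,15); cuts so far [(7, 12), (7, 14), (7, 15)]; region rows[7,8) x cols[12,16) = 1x4
Unfold 1 (reflect across h@7): 6 holes -> [(6, 12), (6, 14), (6, 15), (7, 12), (7, 14), (7, 15)]
Unfold 2 (reflect across h@6): 12 holes -> [(4, 12), (4, 14), (4, 15), (5, 12), (5, 14), (5, 15), (6, 12), (6, 14), (6, 15), (7, 12), (7, 14), (7, 15)]
Unfold 3 (reflect across v@12): 24 holes -> [(4, 8), (4, 9), (4, 11), (4, 12), (4, 14), (4, 15), (5, 8), (5, 9), (5, 11), (5, 12), (5, 14), (5, 15), (6, 8), (6, 9), (6, 11), (6, 12), (6, 14), (6, 15), (7, 8), (7, 9), (7, 11), (7, 12), (7, 14), (7, 15)]
Unfold 4 (reflect across v@8): 48 holes -> [(4, 0), (4, 1), (4, 3), (4, 4), (4, 6), (4, 7), (4, 8), (4, 9), (4, 11), (4, 12), (4, 14), (4, 15), (5, 0), (5, 1), (5, 3), (5, 4), (5, 6), (5, 7), (5, 8), (5, 9), (5, 11), (5, 12), (5, 14), (5, 15), (6, 0), (6, 1), (6, 3), (6, 4), (6, 6), (6, 7), (6, 8), (6, 9), (6, 11), (6, 12), (6, 14), (6, 15), (7, 0), (7, 1), (7, 3), (7, 4), (7, 6), (7, 7), (7, 8), (7, 9), (7, 11), (7, 12), (7, 14), (7, 15)]
Unfold 5 (reflect across h@4): 96 holes -> [(0, 0), (0, 1), (0, 3), (0, 4), (0, 6), (0, 7), (0, 8), (0, 9), (0, 11), (0, 12), (0, 14), (0, 15), (1, 0), (1, 1), (1, 3), (1, 4), (1, 6), (1, 7), (1, 8), (1, 9), (1, 11), (1, 12), (1, 14), (1, 15), (2, 0), (2, 1), (2, 3), (2, 4), (2, 6), (2, 7), (2, 8), (2, 9), (2, 11), (2, 12), (2, 14), (2, 15), (3, 0), (3, 1), (3, 3), (3, 4), (3, 6), (3, 7), (3, 8), (3, 9), (3, 11), (3, 12), (3, 14), (3, 15), (4, 0), (4, 1), (4, 3), (4, 4), (4, 6), (4, 7), (4, 8), (4, 9), (4, 11), (4, 12), (4, 14), (4, 15), (5, 0), (5, 1), (5, 3), (5, 4), (5, 6), (5, 7), (5, 8), (5, 9), (5, 11), (5, 12), (5, 14), (5, 15), (6, 0), (6, 1), (6, 3), (6, 4), (6, 6), (6, 7), (6, 8), (6, 9), (6, 11), (6, 12), (6, 14), (6, 15), (7, 0), (7, 1), (7, 3), (7, 4), (7, 6), (7, 7), (7, 8), (7, 9), (7, 11), (7, 12), (7, 14), (7, 15)]

Answer: OO.OO.OOOO.OO.OO
OO.OO.OOOO.OO.OO
OO.OO.OOOO.OO.OO
OO.OO.OOOO.OO.OO
OO.OO.OOOO.OO.OO
OO.OO.OOOO.OO.OO
OO.OO.OOOO.OO.OO
OO.OO.OOOO.OO.OO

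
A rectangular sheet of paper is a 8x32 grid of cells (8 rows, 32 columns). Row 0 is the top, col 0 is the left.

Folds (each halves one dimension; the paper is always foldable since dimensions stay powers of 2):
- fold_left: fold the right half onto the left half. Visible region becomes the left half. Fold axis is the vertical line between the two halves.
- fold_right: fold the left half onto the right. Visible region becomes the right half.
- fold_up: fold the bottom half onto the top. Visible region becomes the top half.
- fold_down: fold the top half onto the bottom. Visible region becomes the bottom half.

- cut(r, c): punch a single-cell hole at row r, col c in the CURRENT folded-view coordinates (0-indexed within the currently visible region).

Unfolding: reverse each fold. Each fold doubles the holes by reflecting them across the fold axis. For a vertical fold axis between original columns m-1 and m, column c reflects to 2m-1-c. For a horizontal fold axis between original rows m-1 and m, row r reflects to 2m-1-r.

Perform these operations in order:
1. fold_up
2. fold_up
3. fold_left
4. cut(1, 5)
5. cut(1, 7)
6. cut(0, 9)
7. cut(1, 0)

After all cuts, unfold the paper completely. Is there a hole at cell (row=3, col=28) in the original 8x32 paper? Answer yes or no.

Answer: no

Derivation:
Op 1 fold_up: fold axis h@4; visible region now rows[0,4) x cols[0,32) = 4x32
Op 2 fold_up: fold axis h@2; visible region now rows[0,2) x cols[0,32) = 2x32
Op 3 fold_left: fold axis v@16; visible region now rows[0,2) x cols[0,16) = 2x16
Op 4 cut(1, 5): punch at orig (1,5); cuts so far [(1, 5)]; region rows[0,2) x cols[0,16) = 2x16
Op 5 cut(1, 7): punch at orig (1,7); cuts so far [(1, 5), (1, 7)]; region rows[0,2) x cols[0,16) = 2x16
Op 6 cut(0, 9): punch at orig (0,9); cuts so far [(0, 9), (1, 5), (1, 7)]; region rows[0,2) x cols[0,16) = 2x16
Op 7 cut(1, 0): punch at orig (1,0); cuts so far [(0, 9), (1, 0), (1, 5), (1, 7)]; region rows[0,2) x cols[0,16) = 2x16
Unfold 1 (reflect across v@16): 8 holes -> [(0, 9), (0, 22), (1, 0), (1, 5), (1, 7), (1, 24), (1, 26), (1, 31)]
Unfold 2 (reflect across h@2): 16 holes -> [(0, 9), (0, 22), (1, 0), (1, 5), (1, 7), (1, 24), (1, 26), (1, 31), (2, 0), (2, 5), (2, 7), (2, 24), (2, 26), (2, 31), (3, 9), (3, 22)]
Unfold 3 (reflect across h@4): 32 holes -> [(0, 9), (0, 22), (1, 0), (1, 5), (1, 7), (1, 24), (1, 26), (1, 31), (2, 0), (2, 5), (2, 7), (2, 24), (2, 26), (2, 31), (3, 9), (3, 22), (4, 9), (4, 22), (5, 0), (5, 5), (5, 7), (5, 24), (5, 26), (5, 31), (6, 0), (6, 5), (6, 7), (6, 24), (6, 26), (6, 31), (7, 9), (7, 22)]
Holes: [(0, 9), (0, 22), (1, 0), (1, 5), (1, 7), (1, 24), (1, 26), (1, 31), (2, 0), (2, 5), (2, 7), (2, 24), (2, 26), (2, 31), (3, 9), (3, 22), (4, 9), (4, 22), (5, 0), (5, 5), (5, 7), (5, 24), (5, 26), (5, 31), (6, 0), (6, 5), (6, 7), (6, 24), (6, 26), (6, 31), (7, 9), (7, 22)]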